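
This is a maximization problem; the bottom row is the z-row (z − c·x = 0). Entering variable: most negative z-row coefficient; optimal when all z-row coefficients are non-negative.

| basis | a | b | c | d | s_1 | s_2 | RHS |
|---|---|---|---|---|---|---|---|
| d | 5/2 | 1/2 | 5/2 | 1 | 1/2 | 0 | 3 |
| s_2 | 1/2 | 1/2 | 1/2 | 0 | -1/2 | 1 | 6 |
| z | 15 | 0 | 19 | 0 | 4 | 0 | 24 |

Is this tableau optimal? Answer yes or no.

yes

Every z-row coefficient is ≥ 0, so the tableau is optimal.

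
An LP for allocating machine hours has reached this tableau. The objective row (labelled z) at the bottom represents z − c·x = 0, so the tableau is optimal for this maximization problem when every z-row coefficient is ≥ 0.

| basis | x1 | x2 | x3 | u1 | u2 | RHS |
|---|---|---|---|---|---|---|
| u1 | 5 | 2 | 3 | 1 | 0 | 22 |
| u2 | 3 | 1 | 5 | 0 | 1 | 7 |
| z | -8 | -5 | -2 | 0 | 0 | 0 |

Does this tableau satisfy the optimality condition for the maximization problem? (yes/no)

no

The z-row has a negative entry -8 in column x1, so it is not optimal.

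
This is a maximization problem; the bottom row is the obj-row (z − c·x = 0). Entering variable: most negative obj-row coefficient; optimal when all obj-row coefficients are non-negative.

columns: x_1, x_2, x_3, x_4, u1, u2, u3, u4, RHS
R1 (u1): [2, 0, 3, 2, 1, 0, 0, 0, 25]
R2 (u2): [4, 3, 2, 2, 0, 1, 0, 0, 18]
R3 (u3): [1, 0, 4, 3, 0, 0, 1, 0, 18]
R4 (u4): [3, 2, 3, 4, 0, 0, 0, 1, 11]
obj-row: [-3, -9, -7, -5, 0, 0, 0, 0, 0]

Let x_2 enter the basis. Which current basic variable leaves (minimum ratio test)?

u4

Column x_2 entries and ratios — u1: 0 ≤ 0, skip; u2: 18/3 = 6; u3: 0 ≤ 0, skip; u4: 11/2 = 11/2.
Smallest ratio is 11/2 in the row of u4, so u4 leaves.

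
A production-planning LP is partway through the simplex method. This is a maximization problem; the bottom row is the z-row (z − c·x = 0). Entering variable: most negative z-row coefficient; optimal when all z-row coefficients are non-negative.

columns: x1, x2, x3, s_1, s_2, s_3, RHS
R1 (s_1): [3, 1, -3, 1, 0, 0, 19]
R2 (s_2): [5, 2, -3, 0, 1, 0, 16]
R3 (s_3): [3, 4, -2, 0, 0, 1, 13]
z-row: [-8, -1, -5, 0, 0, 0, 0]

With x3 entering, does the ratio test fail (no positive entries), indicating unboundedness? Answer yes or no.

yes

Every constraint-row entry in column x3 is ≤ 0, so increasing x3 is unbounded.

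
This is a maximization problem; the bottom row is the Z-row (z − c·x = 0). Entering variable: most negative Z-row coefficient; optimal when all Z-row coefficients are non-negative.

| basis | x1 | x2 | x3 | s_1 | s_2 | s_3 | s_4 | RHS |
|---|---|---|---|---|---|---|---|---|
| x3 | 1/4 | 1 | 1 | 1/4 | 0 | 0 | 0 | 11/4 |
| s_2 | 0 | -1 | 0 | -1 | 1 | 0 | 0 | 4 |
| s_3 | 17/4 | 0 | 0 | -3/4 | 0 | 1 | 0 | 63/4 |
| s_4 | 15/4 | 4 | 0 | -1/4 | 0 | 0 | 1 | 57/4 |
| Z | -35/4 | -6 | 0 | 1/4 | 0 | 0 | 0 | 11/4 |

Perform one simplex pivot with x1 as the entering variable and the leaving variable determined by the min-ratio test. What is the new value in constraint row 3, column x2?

Ratio test on column x1 — row 1: (11/4)/(1/4) = 11; row 2: entry 0 ≤ 0; row 3: (63/4)/(17/4) = 63/17; row 4: (57/4)/(15/4) = 19/5. Minimum is 63/17 at row 3 (s_3 leaves); pivot element 17/4.
Divide row 3 by 17/4; eliminate column x1 from the other rows.
In the new row 3, the x2 entry is the old entry divided by the pivot: 0/(17/4) = 0.

0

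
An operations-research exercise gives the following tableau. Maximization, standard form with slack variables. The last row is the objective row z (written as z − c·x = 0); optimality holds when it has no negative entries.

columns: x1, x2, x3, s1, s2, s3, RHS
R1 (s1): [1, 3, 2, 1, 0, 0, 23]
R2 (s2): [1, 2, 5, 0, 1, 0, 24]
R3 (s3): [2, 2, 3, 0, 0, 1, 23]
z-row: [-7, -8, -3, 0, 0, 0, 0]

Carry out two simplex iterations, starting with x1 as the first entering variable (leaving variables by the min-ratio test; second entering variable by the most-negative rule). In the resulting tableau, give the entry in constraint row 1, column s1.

1/2

Ratio test on column x1 — row 1: 23/1 = 23; row 2: 24/1 = 24; row 3: 23/2 = 23/2. Minimum is 23/2 at row 3 (s3 leaves); pivot element 2.
Divide row 3 by 2; eliminate column x1 from the other rows.
Second iteration: most negative z-row entry is -1 in column x2, so x2 enters.
Ratio test on column x2 — row 1: (23/2)/2 = 23/4; row 2: (25/2)/1 = 25/2; row 3: (23/2)/1 = 23/2. Minimum is 23/4 at row 1 (s1 leaves); pivot element 2.
Divide row 1 by 2; eliminate column x2 from the other rows.
After both pivots, the entry at constraint row 1, column s1 is 1/2.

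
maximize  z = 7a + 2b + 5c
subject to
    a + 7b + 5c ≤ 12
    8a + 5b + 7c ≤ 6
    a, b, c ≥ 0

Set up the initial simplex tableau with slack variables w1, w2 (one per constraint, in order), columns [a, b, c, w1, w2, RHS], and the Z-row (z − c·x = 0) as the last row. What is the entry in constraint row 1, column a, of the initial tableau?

Constraint 1 has coefficient 1 on a.

1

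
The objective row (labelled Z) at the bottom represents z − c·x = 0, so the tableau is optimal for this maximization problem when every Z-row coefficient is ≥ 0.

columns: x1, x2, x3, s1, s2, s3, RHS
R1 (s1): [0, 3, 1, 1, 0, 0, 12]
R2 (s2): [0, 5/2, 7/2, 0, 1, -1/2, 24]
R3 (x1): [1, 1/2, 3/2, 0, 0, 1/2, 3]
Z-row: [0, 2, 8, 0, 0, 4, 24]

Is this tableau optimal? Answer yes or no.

Every Z-row coefficient is ≥ 0, so the tableau is optimal.

yes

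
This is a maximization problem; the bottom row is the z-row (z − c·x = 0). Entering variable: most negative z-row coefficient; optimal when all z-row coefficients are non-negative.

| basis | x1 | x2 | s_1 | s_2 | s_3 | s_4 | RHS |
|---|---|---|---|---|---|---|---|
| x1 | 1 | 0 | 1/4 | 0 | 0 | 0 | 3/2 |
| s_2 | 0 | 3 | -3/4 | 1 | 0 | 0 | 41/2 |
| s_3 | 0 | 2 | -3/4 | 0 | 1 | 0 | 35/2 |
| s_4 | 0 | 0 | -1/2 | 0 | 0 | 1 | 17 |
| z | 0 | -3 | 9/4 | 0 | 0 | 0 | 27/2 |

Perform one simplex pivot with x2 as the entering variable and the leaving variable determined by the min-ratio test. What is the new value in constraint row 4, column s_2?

0

Ratio test on column x2 — row 1: entry 0 ≤ 0; row 2: (41/2)/3 = 41/6; row 3: (35/2)/2 = 35/4; row 4: entry 0 ≤ 0. Minimum is 41/6 at row 2 (s_2 leaves); pivot element 3.
Divide row 2 by 3; eliminate column x2 from the other rows.
Row 4 update in column s_2: 0 − 0·(1/3) = 0.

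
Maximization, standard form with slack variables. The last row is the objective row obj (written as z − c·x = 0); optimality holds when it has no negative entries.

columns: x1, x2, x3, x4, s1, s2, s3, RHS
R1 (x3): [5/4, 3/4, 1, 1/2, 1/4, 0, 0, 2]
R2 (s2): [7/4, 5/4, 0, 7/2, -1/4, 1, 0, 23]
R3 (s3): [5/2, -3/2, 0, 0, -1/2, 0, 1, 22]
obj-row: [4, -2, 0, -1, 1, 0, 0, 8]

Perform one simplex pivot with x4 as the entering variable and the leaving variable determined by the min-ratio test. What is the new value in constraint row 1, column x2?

3/2

Ratio test on column x4 — row 1: 2/(1/2) = 4; row 2: 23/(7/2) = 46/7; row 3: entry 0 ≤ 0. Minimum is 4 at row 1 (x3 leaves); pivot element 1/2.
Divide row 1 by 1/2; eliminate column x4 from the other rows.
In the new row 1, the x2 entry is the old entry divided by the pivot: (3/4)/(1/2) = 3/2.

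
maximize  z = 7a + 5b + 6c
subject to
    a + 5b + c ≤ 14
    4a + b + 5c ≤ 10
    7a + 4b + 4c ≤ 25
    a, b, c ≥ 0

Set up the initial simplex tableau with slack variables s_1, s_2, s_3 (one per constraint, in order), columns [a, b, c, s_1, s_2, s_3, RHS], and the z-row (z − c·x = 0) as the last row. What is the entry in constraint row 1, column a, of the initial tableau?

Constraint 1 has coefficient 1 on a.

1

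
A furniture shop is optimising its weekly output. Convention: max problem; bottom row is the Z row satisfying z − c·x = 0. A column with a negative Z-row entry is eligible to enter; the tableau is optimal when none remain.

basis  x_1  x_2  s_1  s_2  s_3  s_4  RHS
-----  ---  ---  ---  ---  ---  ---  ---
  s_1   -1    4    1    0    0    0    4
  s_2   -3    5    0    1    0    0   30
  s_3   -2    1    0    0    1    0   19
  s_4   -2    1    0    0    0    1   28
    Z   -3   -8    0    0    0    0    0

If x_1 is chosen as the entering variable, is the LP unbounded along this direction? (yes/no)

yes

Every constraint-row entry in column x_1 is ≤ 0, so increasing x_1 is unbounded.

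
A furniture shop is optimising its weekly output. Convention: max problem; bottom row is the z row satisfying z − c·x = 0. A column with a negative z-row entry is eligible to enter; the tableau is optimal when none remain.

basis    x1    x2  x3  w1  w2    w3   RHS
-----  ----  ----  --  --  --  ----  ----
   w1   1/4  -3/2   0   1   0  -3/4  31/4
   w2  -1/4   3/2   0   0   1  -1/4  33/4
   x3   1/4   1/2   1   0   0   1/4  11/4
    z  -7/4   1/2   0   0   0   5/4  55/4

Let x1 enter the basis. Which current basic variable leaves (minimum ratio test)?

Column x1 entries and ratios — w1: (31/4)/(1/4) = 31; w2: -1/4 ≤ 0, skip; x3: (11/4)/(1/4) = 11.
Smallest ratio is 11 in the row of x3, so x3 leaves.

x3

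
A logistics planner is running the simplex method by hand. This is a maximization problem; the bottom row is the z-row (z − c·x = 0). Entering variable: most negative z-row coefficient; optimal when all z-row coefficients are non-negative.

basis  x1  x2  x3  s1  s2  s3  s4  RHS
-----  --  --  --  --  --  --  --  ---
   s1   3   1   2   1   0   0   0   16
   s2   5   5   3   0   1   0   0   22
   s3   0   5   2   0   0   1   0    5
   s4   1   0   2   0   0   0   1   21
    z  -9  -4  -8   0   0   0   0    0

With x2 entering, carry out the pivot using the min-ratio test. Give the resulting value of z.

Ratio test on column x2 — row 1: 16/1 = 16; row 2: 22/5 = 22/5; row 3: 5/5 = 1; row 4: entry 0 ≤ 0. Minimum is 1 at row 3 (s3 leaves); pivot element 5.
Pivot on row 3; the z-row RHS becomes 0 − (-4)·1 = 4.

4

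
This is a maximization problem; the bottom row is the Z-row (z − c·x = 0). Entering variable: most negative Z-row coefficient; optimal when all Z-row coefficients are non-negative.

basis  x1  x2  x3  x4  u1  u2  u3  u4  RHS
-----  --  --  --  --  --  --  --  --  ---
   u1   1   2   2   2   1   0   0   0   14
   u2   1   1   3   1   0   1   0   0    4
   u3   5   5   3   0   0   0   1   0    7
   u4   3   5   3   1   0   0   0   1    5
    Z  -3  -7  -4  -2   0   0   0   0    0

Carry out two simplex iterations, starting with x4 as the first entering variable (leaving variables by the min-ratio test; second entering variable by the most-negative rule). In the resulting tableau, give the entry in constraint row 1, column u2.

-2

Ratio test on column x4 — row 1: 14/2 = 7; row 2: 4/1 = 4; row 3: entry 0 ≤ 0; row 4: 5/1 = 5. Minimum is 4 at row 2 (u2 leaves); pivot element 1.
Divide row 2 by 1; eliminate column x4 from the other rows.
Second iteration: most negative Z-row entry is -5 in column x2, so x2 enters.
Ratio test on column x2 — row 1: entry 0 ≤ 0; row 2: 4/1 = 4; row 3: 7/5 = 7/5; row 4: 1/4 = 1/4. Minimum is 1/4 at row 4 (u4 leaves); pivot element 4.
Divide row 4 by 4; eliminate column x2 from the other rows.
After both pivots, the entry at constraint row 1, column u2 is -2.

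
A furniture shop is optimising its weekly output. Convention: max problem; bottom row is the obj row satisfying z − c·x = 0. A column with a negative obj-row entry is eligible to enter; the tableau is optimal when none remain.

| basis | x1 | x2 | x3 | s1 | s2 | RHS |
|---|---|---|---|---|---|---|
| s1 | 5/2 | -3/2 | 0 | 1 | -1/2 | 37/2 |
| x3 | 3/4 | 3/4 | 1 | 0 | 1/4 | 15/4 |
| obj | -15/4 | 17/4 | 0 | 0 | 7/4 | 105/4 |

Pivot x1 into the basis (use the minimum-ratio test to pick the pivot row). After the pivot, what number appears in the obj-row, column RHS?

45

Ratio test on column x1 — row 1: (37/2)/(5/2) = 37/5; row 2: (15/4)/(3/4) = 5. Minimum is 5 at row 2 (x3 leaves); pivot element 3/4.
Divide row 2 by 3/4; eliminate column x1 from the other rows.
obj-row update in column RHS: 105/4 − (-15/4)·5 = 45.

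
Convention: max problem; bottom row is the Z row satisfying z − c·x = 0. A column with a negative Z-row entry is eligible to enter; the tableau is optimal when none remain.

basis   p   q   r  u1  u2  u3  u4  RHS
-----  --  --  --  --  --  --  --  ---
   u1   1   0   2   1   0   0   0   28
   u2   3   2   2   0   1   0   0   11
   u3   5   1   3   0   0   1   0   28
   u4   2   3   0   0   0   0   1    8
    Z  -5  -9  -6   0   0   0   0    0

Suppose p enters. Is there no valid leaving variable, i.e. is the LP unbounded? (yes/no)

Column p has positive entries in row(s) 1, 2, 3, 4, so the ratio test bounds it — not unbounded.

no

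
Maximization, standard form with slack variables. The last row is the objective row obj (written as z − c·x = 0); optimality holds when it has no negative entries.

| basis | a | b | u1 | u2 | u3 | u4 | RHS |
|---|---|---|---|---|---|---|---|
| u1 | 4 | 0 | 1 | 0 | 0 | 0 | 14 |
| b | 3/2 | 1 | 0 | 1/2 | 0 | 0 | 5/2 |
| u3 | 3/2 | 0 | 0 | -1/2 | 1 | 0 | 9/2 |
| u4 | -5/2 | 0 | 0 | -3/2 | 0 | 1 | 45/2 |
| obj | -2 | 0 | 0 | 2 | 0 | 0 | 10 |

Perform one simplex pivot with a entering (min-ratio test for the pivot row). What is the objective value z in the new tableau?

40/3

Ratio test on column a — row 1: 14/4 = 7/2; row 2: (5/2)/(3/2) = 5/3; row 3: (9/2)/(3/2) = 3; row 4: entry -5/2 ≤ 0. Minimum is 5/3 at row 2 (b leaves); pivot element 3/2.
Pivot on row 2; the obj-row RHS becomes 10 − (-2)·(5/3) = 40/3.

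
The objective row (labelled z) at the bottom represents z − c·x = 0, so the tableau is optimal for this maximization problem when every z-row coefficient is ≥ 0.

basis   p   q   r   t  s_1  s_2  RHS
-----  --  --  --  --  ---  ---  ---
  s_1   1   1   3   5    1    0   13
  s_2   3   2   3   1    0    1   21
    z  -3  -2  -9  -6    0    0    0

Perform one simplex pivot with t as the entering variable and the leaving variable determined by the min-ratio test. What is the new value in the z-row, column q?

Ratio test on column t — row 1: 13/5 = 13/5; row 2: 21/1 = 21. Minimum is 13/5 at row 1 (s_1 leaves); pivot element 5.
Divide row 1 by 5; eliminate column t from the other rows.
z-row update in column q: -2 − (-6)·(1/5) = -4/5.

-4/5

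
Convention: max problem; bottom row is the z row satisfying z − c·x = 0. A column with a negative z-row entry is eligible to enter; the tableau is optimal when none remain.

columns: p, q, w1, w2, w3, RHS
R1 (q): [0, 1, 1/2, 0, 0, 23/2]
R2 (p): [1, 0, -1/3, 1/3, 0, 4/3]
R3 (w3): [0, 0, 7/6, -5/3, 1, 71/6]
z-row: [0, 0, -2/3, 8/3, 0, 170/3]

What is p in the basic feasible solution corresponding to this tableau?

p is basic (row 2); its value is the RHS of that row, 4/3.

4/3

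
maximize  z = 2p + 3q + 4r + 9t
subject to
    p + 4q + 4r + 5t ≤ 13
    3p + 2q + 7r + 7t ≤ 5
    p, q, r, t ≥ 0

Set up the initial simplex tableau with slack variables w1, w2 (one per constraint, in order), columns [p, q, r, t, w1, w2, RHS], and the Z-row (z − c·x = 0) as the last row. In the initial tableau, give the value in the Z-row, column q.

The Z-row carries the negated objective coefficients: the q entry is -3.

-3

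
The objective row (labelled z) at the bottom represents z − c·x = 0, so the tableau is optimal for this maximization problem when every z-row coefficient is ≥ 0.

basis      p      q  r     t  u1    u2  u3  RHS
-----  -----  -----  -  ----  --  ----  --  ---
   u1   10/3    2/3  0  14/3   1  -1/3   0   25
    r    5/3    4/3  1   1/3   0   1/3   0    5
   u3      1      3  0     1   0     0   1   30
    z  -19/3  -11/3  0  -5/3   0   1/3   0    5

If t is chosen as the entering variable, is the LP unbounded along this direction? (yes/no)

no

Column t has positive entries in row(s) 1, 2, 3, so the ratio test bounds it — not unbounded.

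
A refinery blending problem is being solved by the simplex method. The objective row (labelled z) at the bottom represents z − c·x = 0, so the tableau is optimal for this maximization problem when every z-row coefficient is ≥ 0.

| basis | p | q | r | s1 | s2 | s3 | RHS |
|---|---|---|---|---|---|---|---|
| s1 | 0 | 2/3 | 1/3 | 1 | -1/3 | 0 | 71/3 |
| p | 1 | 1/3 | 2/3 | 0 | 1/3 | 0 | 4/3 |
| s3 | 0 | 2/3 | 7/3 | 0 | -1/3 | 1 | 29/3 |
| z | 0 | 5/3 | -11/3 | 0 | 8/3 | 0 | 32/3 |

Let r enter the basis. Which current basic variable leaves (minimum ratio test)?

p

Column r entries and ratios — s1: (71/3)/(1/3) = 71; p: (4/3)/(2/3) = 2; s3: (29/3)/(7/3) = 29/7.
Smallest ratio is 2 in the row of p, so p leaves.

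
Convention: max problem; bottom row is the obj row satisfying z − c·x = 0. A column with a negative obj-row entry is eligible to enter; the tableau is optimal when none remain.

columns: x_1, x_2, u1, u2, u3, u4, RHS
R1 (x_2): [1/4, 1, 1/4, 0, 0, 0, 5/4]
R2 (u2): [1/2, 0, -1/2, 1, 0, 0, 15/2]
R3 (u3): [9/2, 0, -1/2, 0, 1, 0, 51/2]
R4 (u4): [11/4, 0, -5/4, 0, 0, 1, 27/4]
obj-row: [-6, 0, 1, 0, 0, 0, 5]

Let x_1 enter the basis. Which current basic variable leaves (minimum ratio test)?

u4

Column x_1 entries and ratios — x_2: (5/4)/(1/4) = 5; u2: (15/2)/(1/2) = 15; u3: (51/2)/(9/2) = 17/3; u4: (27/4)/(11/4) = 27/11.
Smallest ratio is 27/11 in the row of u4, so u4 leaves.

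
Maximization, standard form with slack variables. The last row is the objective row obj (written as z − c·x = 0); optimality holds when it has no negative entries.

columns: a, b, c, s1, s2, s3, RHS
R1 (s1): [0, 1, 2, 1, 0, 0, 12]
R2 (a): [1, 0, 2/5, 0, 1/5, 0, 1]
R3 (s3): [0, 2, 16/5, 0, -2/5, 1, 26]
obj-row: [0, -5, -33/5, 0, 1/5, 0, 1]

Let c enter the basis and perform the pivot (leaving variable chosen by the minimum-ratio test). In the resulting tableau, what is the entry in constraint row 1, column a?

Ratio test on column c — row 1: 12/2 = 6; row 2: 1/(2/5) = 5/2; row 3: 26/(16/5) = 65/8. Minimum is 5/2 at row 2 (a leaves); pivot element 2/5.
Divide row 2 by 2/5; eliminate column c from the other rows.
Row 1 update in column a: 0 − 2·(5/2) = -5.

-5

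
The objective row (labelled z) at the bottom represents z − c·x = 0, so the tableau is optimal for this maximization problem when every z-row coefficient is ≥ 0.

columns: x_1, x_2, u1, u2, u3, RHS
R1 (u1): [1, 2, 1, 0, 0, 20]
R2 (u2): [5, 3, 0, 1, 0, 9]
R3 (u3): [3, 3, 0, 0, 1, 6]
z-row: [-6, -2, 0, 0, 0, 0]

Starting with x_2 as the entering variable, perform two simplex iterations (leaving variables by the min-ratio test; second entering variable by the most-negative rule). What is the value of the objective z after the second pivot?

Ratio test on column x_2 — row 1: 20/2 = 10; row 2: 9/3 = 3; row 3: 6/3 = 2. Minimum is 2 at row 3 (u3 leaves); pivot element 3.
Pivot on row 3; the z-row RHS becomes 0 − (-2)·2 = 4.
Next entering variable (most negative z-row entry -4): x_1.
Ratio test on column x_1 — row 1: entry -1 ≤ 0; row 2: 3/2 = 3/2; row 3: 2/1 = 2. Minimum is 3/2 at row 2 (u2 leaves); pivot element 2.
After the second pivot the z-row RHS is 4 − (-4)·(3/2) = 10.

10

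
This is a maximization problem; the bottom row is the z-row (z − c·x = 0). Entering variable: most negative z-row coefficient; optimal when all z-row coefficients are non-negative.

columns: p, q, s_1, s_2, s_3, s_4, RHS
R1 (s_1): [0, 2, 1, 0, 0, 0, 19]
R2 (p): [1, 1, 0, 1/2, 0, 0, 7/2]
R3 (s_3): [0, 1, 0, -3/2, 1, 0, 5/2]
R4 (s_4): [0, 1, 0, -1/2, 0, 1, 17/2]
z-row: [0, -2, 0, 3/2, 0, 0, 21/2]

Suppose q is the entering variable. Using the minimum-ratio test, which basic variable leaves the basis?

Column q entries and ratios — s_1: 19/2 = 19/2; p: (7/2)/1 = 7/2; s_3: (5/2)/1 = 5/2; s_4: (17/2)/1 = 17/2.
Smallest ratio is 5/2 in the row of s_3, so s_3 leaves.

s_3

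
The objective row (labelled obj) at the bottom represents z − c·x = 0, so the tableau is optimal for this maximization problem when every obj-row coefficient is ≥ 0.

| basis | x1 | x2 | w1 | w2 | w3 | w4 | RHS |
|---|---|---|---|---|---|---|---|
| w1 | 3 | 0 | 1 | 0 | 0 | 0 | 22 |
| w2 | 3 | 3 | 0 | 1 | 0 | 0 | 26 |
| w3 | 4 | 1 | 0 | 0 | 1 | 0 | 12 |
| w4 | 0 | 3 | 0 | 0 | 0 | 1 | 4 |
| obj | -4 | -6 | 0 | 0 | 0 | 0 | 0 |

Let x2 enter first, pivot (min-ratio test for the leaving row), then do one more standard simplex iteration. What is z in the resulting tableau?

Ratio test on column x2 — row 1: entry 0 ≤ 0; row 2: 26/3 = 26/3; row 3: 12/1 = 12; row 4: 4/3 = 4/3. Minimum is 4/3 at row 4 (w4 leaves); pivot element 3.
Pivot on row 4; the obj-row RHS becomes 0 − (-6)·(4/3) = 8.
Next entering variable (most negative obj-row entry -4): x1.
Ratio test on column x1 — row 1: 22/3 = 22/3; row 2: 22/3 = 22/3; row 3: (32/3)/4 = 8/3; row 4: entry 0 ≤ 0. Minimum is 8/3 at row 3 (w3 leaves); pivot element 4.
After the second pivot the obj-row RHS is 8 − (-4)·(8/3) = 56/3.

56/3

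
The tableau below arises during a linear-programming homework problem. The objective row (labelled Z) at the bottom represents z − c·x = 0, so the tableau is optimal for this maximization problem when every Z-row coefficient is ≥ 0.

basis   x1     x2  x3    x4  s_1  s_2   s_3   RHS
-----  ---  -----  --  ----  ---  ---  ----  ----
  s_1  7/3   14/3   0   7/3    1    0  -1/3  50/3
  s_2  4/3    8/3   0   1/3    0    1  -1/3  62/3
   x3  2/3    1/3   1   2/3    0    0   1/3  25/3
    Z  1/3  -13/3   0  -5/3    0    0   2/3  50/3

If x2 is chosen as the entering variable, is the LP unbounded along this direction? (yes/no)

Column x2 has positive entries in row(s) 1, 2, 3, so the ratio test bounds it — not unbounded.

no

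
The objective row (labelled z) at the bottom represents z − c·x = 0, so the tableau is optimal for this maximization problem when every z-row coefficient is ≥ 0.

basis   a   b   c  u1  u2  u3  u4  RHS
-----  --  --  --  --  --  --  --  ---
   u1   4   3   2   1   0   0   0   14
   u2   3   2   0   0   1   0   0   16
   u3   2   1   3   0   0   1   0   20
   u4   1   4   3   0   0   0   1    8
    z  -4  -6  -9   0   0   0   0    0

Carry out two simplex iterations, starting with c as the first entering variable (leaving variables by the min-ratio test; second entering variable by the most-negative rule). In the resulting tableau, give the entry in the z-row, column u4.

Ratio test on column c — row 1: 14/2 = 7; row 2: entry 0 ≤ 0; row 3: 20/3 = 20/3; row 4: 8/3 = 8/3. Minimum is 8/3 at row 4 (u4 leaves); pivot element 3.
Divide row 4 by 3; eliminate column c from the other rows.
Second iteration: most negative z-row entry is -1 in column a, so a enters.
Ratio test on column a — row 1: (26/3)/(10/3) = 13/5; row 2: 16/3 = 16/3; row 3: 12/1 = 12; row 4: (8/3)/(1/3) = 8. Minimum is 13/5 at row 1 (u1 leaves); pivot element 10/3.
Divide row 1 by 10/3; eliminate column a from the other rows.
After both pivots, the entry at the z-row, column u4 is 14/5.

14/5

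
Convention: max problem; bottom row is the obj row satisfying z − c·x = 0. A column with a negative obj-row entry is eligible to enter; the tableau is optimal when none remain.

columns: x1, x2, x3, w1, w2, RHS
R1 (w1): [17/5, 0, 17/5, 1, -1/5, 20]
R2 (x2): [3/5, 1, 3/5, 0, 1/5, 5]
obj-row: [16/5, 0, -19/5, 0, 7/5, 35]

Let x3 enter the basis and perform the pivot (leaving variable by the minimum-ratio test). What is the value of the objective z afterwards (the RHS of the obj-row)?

Ratio test on column x3 — row 1: 20/(17/5) = 100/17; row 2: 5/(3/5) = 25/3. Minimum is 100/17 at row 1 (w1 leaves); pivot element 17/5.
Pivot on row 1; the obj-row RHS becomes 35 − (-19/5)·(100/17) = 975/17.

975/17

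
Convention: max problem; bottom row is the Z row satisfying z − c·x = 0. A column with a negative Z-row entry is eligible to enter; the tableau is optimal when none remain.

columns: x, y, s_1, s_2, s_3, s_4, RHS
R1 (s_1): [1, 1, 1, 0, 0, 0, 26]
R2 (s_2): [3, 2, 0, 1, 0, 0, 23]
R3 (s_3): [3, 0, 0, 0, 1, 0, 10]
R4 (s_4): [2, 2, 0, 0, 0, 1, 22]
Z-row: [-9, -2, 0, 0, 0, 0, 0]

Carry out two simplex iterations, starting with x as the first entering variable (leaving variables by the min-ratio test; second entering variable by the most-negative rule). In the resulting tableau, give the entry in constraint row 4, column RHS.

Ratio test on column x — row 1: 26/1 = 26; row 2: 23/3 = 23/3; row 3: 10/3 = 10/3; row 4: 22/2 = 11. Minimum is 10/3 at row 3 (s_3 leaves); pivot element 3.
Divide row 3 by 3; eliminate column x from the other rows.
Second iteration: most negative Z-row entry is -2 in column y, so y enters.
Ratio test on column y — row 1: (68/3)/1 = 68/3; row 2: 13/2 = 13/2; row 3: entry 0 ≤ 0; row 4: (46/3)/2 = 23/3. Minimum is 13/2 at row 2 (s_2 leaves); pivot element 2.
Divide row 2 by 2; eliminate column y from the other rows.
After both pivots, the entry at constraint row 4, column RHS is 7/3.

7/3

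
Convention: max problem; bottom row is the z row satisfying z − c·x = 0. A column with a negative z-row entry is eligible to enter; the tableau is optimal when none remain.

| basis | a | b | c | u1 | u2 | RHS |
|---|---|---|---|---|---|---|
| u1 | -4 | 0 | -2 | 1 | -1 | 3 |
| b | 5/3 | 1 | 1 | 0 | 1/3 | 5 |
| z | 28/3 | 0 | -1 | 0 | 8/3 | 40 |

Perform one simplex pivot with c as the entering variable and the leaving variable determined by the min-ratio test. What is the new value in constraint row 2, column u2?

1/3

Ratio test on column c — row 1: entry -2 ≤ 0; row 2: 5/1 = 5. Minimum is 5 at row 2 (b leaves); pivot element 1.
Divide row 2 by 1; eliminate column c from the other rows.
In the new row 2, the u2 entry is the old entry divided by the pivot: (1/3)/1 = 1/3.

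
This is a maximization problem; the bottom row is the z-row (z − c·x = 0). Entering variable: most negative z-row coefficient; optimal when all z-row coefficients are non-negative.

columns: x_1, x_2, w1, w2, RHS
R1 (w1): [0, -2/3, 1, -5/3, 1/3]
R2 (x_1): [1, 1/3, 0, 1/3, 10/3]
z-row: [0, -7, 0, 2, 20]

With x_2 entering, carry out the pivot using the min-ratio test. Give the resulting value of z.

Ratio test on column x_2 — row 1: entry -2/3 ≤ 0; row 2: (10/3)/(1/3) = 10. Minimum is 10 at row 2 (x_1 leaves); pivot element 1/3.
Pivot on row 2; the z-row RHS becomes 20 − (-7)·10 = 90.

90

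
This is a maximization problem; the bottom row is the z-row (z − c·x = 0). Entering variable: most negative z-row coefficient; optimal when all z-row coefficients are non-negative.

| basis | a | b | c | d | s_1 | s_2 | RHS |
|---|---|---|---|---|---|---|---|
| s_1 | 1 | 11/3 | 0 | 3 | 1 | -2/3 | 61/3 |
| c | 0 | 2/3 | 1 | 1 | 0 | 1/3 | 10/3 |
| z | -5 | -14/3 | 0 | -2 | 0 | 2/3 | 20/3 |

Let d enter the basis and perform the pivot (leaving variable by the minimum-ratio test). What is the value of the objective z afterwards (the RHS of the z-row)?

Ratio test on column d — row 1: (61/3)/3 = 61/9; row 2: (10/3)/1 = 10/3. Minimum is 10/3 at row 2 (c leaves); pivot element 1.
Pivot on row 2; the z-row RHS becomes 20/3 − (-2)·(10/3) = 40/3.

40/3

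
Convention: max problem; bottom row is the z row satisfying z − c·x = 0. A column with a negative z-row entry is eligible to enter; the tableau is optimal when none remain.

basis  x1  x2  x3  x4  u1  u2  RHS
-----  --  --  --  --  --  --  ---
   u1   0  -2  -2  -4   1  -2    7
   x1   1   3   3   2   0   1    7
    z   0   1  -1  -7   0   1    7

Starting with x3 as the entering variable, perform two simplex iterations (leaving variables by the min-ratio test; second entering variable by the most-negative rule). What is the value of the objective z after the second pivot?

Ratio test on column x3 — row 1: entry -2 ≤ 0; row 2: 7/3 = 7/3. Minimum is 7/3 at row 2 (x1 leaves); pivot element 3.
Pivot on row 2; the z-row RHS becomes 7 − (-1)·(7/3) = 28/3.
Next entering variable (most negative z-row entry -19/3): x4.
Ratio test on column x4 — row 1: entry -8/3 ≤ 0; row 2: (7/3)/(2/3) = 7/2. Minimum is 7/2 at row 2 (x3 leaves); pivot element 2/3.
After the second pivot the z-row RHS is 28/3 − (-19/3)·(7/2) = 63/2.

63/2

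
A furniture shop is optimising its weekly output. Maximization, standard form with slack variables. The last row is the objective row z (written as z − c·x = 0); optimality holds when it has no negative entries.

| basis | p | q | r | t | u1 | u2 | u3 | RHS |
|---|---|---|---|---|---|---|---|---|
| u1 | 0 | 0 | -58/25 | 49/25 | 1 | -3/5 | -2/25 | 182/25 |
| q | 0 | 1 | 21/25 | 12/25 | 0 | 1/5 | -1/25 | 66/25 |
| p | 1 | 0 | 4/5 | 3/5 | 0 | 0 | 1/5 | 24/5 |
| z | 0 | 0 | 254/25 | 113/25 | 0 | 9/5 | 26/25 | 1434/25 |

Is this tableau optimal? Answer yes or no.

Every z-row coefficient is ≥ 0, so the tableau is optimal.

yes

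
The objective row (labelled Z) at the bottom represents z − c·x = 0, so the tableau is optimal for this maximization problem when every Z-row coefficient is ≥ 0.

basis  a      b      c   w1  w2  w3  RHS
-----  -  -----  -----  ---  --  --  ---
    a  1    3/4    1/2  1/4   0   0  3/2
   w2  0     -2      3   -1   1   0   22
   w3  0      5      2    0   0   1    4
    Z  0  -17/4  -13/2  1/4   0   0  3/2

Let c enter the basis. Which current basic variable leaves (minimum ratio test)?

Column c entries and ratios — a: (3/2)/(1/2) = 3; w2: 22/3 = 22/3; w3: 4/2 = 2.
Smallest ratio is 2 in the row of w3, so w3 leaves.

w3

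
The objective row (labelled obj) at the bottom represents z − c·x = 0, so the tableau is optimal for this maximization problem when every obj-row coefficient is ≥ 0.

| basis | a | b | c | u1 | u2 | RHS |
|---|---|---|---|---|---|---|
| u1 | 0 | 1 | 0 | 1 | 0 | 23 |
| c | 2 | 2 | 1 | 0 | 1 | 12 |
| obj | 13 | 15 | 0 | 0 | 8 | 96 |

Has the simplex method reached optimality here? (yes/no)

yes

Every obj-row coefficient is ≥ 0, so the tableau is optimal.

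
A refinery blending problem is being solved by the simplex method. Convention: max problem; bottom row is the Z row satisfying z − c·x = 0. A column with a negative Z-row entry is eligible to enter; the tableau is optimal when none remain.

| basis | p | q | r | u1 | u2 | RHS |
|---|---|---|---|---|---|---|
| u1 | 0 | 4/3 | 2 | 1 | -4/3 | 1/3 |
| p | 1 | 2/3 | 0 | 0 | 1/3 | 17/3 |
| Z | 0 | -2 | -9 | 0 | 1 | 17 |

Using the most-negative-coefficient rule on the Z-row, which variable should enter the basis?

r

Negative Z-row entries: q: -2, r: -9.
The most negative is -9 in column r, so r enters.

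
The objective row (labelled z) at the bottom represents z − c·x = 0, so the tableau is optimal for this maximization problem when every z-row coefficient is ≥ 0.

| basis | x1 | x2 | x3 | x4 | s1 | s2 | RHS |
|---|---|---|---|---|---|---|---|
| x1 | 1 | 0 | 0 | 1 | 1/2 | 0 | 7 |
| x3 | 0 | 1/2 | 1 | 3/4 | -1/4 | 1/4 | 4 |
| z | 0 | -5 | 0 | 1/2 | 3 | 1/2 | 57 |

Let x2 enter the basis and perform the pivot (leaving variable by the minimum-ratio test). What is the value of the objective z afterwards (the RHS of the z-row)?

Ratio test on column x2 — row 1: entry 0 ≤ 0; row 2: 4/(1/2) = 8. Minimum is 8 at row 2 (x3 leaves); pivot element 1/2.
Pivot on row 2; the z-row RHS becomes 57 − (-5)·8 = 97.

97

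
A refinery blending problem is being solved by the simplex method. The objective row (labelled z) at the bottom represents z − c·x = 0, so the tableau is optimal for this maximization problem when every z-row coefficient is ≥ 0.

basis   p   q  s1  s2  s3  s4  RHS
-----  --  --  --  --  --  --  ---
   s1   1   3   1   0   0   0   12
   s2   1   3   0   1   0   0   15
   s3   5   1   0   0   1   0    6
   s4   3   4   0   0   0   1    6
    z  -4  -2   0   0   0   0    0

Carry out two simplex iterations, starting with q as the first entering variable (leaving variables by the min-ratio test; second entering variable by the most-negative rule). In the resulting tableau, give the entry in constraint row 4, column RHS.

12/17

Ratio test on column q — row 1: 12/3 = 4; row 2: 15/3 = 5; row 3: 6/1 = 6; row 4: 6/4 = 3/2. Minimum is 3/2 at row 4 (s4 leaves); pivot element 4.
Divide row 4 by 4; eliminate column q from the other rows.
Second iteration: most negative z-row entry is -5/2 in column p, so p enters.
Ratio test on column p — row 1: entry -5/4 ≤ 0; row 2: entry -5/4 ≤ 0; row 3: (9/2)/(17/4) = 18/17; row 4: (3/2)/(3/4) = 2. Minimum is 18/17 at row 3 (s3 leaves); pivot element 17/4.
Divide row 3 by 17/4; eliminate column p from the other rows.
After both pivots, the entry at constraint row 4, column RHS is 12/17.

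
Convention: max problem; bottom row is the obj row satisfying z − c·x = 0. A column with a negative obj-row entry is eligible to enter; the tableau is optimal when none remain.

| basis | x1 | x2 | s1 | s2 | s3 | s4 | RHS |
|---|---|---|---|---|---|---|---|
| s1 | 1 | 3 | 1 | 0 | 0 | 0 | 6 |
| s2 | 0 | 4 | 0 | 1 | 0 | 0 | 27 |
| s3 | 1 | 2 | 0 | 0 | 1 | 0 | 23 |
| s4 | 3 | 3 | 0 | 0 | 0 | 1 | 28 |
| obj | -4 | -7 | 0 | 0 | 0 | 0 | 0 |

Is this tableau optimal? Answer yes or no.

The obj-row has a negative entry -7 in column x2, so it is not optimal.

no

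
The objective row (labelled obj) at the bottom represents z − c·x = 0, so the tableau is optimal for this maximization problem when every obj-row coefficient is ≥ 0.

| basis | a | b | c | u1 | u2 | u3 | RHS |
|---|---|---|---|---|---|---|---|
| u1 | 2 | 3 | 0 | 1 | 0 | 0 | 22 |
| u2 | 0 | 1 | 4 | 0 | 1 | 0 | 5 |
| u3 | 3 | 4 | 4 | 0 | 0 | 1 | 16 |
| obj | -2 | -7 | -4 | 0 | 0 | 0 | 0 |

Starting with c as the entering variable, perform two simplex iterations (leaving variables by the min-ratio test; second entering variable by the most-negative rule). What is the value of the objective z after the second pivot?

Ratio test on column c — row 1: entry 0 ≤ 0; row 2: 5/4 = 5/4; row 3: 16/4 = 4. Minimum is 5/4 at row 2 (u2 leaves); pivot element 4.
Pivot on row 2; the obj-row RHS becomes 0 − (-4)·(5/4) = 5.
Next entering variable (most negative obj-row entry -6): b.
Ratio test on column b — row 1: 22/3 = 22/3; row 2: (5/4)/(1/4) = 5; row 3: 11/3 = 11/3. Minimum is 11/3 at row 3 (u3 leaves); pivot element 3.
After the second pivot the obj-row RHS is 5 − (-6)·(11/3) = 27.

27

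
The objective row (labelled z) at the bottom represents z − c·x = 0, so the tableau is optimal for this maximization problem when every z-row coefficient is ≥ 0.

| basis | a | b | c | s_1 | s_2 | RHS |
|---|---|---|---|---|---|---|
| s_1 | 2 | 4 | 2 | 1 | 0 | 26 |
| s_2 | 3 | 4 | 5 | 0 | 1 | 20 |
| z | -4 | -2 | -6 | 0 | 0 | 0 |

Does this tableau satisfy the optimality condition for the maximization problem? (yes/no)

The z-row has a negative entry -6 in column c, so it is not optimal.

no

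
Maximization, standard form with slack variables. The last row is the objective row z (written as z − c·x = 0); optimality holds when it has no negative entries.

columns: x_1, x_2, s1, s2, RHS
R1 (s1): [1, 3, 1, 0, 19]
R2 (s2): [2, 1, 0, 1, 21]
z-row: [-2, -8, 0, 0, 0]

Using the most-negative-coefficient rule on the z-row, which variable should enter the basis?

Negative z-row entries: x_1: -2, x_2: -8.
The most negative is -8 in column x_2, so x_2 enters.

x_2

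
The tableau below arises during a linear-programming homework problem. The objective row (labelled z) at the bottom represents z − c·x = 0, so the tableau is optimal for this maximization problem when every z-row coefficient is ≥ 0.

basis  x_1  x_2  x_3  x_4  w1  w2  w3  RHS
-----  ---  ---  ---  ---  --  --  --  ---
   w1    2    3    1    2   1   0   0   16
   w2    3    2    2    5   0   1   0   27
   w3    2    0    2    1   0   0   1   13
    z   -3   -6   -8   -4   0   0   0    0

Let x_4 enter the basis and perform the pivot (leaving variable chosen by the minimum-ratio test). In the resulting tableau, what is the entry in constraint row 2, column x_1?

3/5

Ratio test on column x_4 — row 1: 16/2 = 8; row 2: 27/5 = 27/5; row 3: 13/1 = 13. Minimum is 27/5 at row 2 (w2 leaves); pivot element 5.
Divide row 2 by 5; eliminate column x_4 from the other rows.
In the new row 2, the x_1 entry is the old entry divided by the pivot: 3/5 = 3/5.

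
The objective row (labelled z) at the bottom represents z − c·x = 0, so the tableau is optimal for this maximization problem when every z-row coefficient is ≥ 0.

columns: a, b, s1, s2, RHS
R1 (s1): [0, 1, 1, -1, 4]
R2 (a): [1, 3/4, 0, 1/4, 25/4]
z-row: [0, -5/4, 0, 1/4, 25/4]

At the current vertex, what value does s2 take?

s2 is not in the basis, so in the current basic feasible solution s2 = 0.

0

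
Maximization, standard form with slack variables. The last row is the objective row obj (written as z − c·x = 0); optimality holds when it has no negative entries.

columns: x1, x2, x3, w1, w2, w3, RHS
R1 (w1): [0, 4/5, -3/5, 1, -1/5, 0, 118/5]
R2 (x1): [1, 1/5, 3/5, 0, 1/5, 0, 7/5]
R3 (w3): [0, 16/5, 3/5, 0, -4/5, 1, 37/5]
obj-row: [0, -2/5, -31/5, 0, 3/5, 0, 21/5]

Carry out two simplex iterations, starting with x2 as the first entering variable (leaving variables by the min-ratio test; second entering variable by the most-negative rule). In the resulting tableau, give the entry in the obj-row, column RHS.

Ratio test on column x2 — row 1: (118/5)/(4/5) = 59/2; row 2: (7/5)/(1/5) = 7; row 3: (37/5)/(16/5) = 37/16. Minimum is 37/16 at row 3 (w3 leaves); pivot element 16/5.
Divide row 3 by 16/5; eliminate column x2 from the other rows.
Second iteration: most negative obj-row entry is -49/8 in column x3, so x3 enters.
Ratio test on column x3 — row 1: entry -3/4 ≤ 0; row 2: (15/16)/(9/16) = 5/3; row 3: (37/16)/(3/16) = 37/3. Minimum is 5/3 at row 2 (x1 leaves); pivot element 9/16.
Divide row 2 by 9/16; eliminate column x3 from the other rows.
After both pivots, the entry at the obj-row, column RHS is 46/3.

46/3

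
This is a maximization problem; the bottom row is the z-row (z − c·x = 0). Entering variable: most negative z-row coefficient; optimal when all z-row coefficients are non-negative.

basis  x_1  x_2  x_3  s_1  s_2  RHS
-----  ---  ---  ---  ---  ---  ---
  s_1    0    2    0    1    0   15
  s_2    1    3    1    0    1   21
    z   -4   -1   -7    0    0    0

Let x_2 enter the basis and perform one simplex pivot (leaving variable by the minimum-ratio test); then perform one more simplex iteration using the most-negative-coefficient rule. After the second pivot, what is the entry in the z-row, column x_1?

3

Ratio test on column x_2 — row 1: 15/2 = 15/2; row 2: 21/3 = 7. Minimum is 7 at row 2 (s_2 leaves); pivot element 3.
Divide row 2 by 3; eliminate column x_2 from the other rows.
Second iteration: most negative z-row entry is -20/3 in column x_3, so x_3 enters.
Ratio test on column x_3 — row 1: entry -2/3 ≤ 0; row 2: 7/(1/3) = 21. Minimum is 21 at row 2 (x_2 leaves); pivot element 1/3.
Divide row 2 by 1/3; eliminate column x_3 from the other rows.
After both pivots, the entry at the z-row, column x_1 is 3.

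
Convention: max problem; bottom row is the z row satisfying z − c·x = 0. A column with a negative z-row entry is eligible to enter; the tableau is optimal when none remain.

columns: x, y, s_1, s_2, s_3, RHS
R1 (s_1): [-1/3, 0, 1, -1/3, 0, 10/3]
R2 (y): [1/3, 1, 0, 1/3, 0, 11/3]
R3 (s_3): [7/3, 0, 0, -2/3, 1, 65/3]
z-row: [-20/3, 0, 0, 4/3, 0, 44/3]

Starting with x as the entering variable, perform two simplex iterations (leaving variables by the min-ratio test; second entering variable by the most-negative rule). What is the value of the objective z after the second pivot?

Ratio test on column x — row 1: entry -1/3 ≤ 0; row 2: (11/3)/(1/3) = 11; row 3: (65/3)/(7/3) = 65/7. Minimum is 65/7 at row 3 (s_3 leaves); pivot element 7/3.
Pivot on row 3; the z-row RHS becomes 44/3 − (-20/3)·(65/7) = 536/7.
Next entering variable (most negative z-row entry -4/7): s_2.
Ratio test on column s_2 — row 1: entry -3/7 ≤ 0; row 2: (4/7)/(3/7) = 4/3; row 3: entry -2/7 ≤ 0. Minimum is 4/3 at row 2 (y leaves); pivot element 3/7.
After the second pivot the z-row RHS is 536/7 − (-4/7)·(4/3) = 232/3.

232/3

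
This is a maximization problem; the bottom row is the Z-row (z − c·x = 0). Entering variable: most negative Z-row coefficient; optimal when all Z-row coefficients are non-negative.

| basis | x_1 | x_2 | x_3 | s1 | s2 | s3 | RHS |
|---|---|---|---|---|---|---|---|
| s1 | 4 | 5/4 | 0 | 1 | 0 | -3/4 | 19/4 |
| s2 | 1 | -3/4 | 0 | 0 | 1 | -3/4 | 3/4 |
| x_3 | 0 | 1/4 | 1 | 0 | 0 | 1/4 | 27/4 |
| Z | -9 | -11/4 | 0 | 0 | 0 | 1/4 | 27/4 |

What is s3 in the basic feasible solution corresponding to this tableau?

0

s3 is not in the basis, so in the current basic feasible solution s3 = 0.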